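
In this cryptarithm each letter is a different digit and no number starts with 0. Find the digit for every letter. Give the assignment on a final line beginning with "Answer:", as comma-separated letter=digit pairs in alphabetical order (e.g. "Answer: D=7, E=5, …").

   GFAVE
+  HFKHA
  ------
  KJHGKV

Step 1. [col 1: E + A ≡ V (mod 10)] several values work for A in column 1 (E + A ≡ V (mod 10), carry-in 0); try A=5, so A=5.
Step 2. [col 1: E + A ≡ V (mod 10)] several values work for V in column 1 (E + A ≡ V (mod 10), carry-in 0); try V=9. So V=9.
Step 3. [K] the sum has 6 digits but both addends have 5; that extra leading digit K is the final carry, namely 1 ⇒ K=1.
Step 4. [col 1: E + A ≡ V (mod 10)] column 1 reads E+A+carry(0)=V with A=5, V=9; with digits 1,5,9 already taken and all letters distinct, the only value for E is 4 ⇒ E=4.
Step 5. [col 2: V + H ≡ K (mod 10)] column 2 reads V+H+carry(0)=K with V=9, K=1; with digits 1,4,5,9 already taken and all letters distinct, the only value for H is 2 ⇒ H=2.
Step 6. [col 3: A + K ≡ G (mod 10)] column 3: given A=5, K=1, carry-in 1, and digits 1,2,4,5,9 already taken and all letters distinct, A+K≡G (mod 10) forces G=7. So G=7.
Step 7. [col 4: F + F ≡ H (mod 10)] from column 4 (H=2, carry-in 0, digits 1,2,4,5,7,9 already taken and all letters distinct): F must equal 6 ⇒ F=6.
Step 8. [col 5: G + H ≡ J (mod 10)] from column 5 (G=7, H=2, carry-in 1, digits 1,2,4,5,6,7,9 already taken and all letters distinct): J must equal 0, so J=0.

Answer: A=5, E=4, F=6, G=7, H=2, J=0, K=1, V=9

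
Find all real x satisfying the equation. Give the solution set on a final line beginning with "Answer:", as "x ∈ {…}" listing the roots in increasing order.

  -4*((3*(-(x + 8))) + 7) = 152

Step 1. [-4*((3*(-(x + 8))) + 7) = 152] divide by the outer -4, so div: (3*(-(x + 8))) + 7 = -38.
Step 2. [(3*(-(x + 8))) + 7 = -38] peel the +7: subtract 7 from each side ⇒ sub: 3*(-(x + 8)) = -45.
Step 3. [3*(-(x + 8)) = -45] divide by the outer 3. So div: -(x + 8) = -15.
Step 4. [-(x + 8) = -15] flip signs both sides ⇒ neg: x + 8 = 15.
Step 5. [x + 8 = 15] subtract 8: x sits inside (… + 8). So sub: x = 7.

Answer: x ∈ {7}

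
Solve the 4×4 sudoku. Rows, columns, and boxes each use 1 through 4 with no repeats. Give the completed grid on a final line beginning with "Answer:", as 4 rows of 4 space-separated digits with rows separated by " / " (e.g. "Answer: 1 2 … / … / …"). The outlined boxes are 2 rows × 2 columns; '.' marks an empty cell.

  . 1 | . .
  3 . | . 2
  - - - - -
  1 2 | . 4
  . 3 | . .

Step 1. [r2c2∈{4}] r2c2 has the single candidate 4 ⇒ r2c2=4.
Step 2. [r1c4∈{3}] r1c4's peers cover all but 3, so r1c4=3.
Step 3. [r4c3∈{1,2}] across row 4, 2 lands solely at r4c3, so r4c3=2.
Step 4. [r4c1∈{4}] r4c1's peers cover all but 4 ⇒ r4c1=4.
Step 5. [r4c4∈{1}] r4c4 is down to just 1, so r4c4=1.
Step 6. [r2c3∈{1}] r2c3's peers cover all but 1 ⇒ r2c3=1.
Step 7. [r1c1∈{2}] r1c1 has the single candidate 2, so r1c1=2.
Step 8. [r3c3∈{3}] r3c3 has the single candidate 3 ⇒ r3c3=3.
Step 9. [r1c3∈{4}] r1c3's peers cover all but 4. So r1c3=4.

Answer: 2 1 4 3 / 3 4 1 2 / 1 2 3 4 / 4 3 2 1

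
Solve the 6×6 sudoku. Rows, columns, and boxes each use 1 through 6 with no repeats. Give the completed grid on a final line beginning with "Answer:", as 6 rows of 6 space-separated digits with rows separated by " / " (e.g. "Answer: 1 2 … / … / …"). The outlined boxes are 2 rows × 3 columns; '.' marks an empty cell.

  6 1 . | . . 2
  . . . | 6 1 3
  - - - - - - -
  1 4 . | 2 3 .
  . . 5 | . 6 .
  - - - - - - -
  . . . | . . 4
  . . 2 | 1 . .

Step 1. [r6c5∈{5}] r6c5 is down to just 5 ⇒ r6c5=5.
Step 2. [r5c4∈{3}] r5c4 has the single candidate 3. So r5c4=3.
Step 3. [r1c5∈{4}] r1c5's peers cover all but 4. So r1c5=4.
Step 4. [r5c1∈{5}] r5c1 has the single candidate 5, so r5c1=5.
Step 5. [r6c1∈{3,4}] across row 6, 4 lands solely at r6c1, so r6c1=4.
Step 6. [r6c2∈{3,6}] row 6 places 3 nowhere but r6c2 ⇒ r6c2=3.
Step 7. [r2c1∈{2}] r2c1 has the single candidate 2 ⇒ r2c1=2.
Step 8. [r5c3∈{1,6}] 1 has one home in row 5: r5c3, so r5c3=1.
Step 9. [r4c6∈{1}] r4c6 has the single candidate 1, so r4c6=1.
Step 10. [r2c2∈{5}] r2c2's peers cover all but 5, so r2c2=5.
Step 11. [r1c3∈{3}] only 3 remains possible at r1c3 ⇒ r1c3=3.
Step 12. [r4c2∈{2}] nothing but 2 survives at r4c2. So r4c2=2.
Step 13. [r2c3∈{4}] nothing but 4 survives at r2c3. So r2c3=4.
Step 14. [r6c6∈{6}] r6c6 is down to just 6. So r6c6=6.
Step 15. [r5c2∈{6}] r5c2 is down to just 6. So r5c2=6.
Step 16. [r3c3∈{6}] r3c3's peers cover all but 6 ⇒ r3c3=6.
Step 17. [r4c4∈{4}] r4c4's peers cover all but 4. So r4c4=4.
Step 18. [r5c5∈{2}] r5c5 has the single candidate 2 ⇒ r5c5=2.
Step 19. [r3c6∈{5}] r3c6 is down to just 5. So r3c6=5.
Step 20. [r4c1∈{3}] only 3 remains possible at r4c1. So r4c1=3.
Step 21. [r1c4∈{5}] nothing but 5 survives at r1c4 ⇒ r1c4=5.

Answer: 6 1 3 5 4 2 / 2 5 4 6 1 3 / 1 4 6 2 3 5 / 3 2 5 4 6 1 / 5 6 1 3 2 4 / 4 3 2 1 5 6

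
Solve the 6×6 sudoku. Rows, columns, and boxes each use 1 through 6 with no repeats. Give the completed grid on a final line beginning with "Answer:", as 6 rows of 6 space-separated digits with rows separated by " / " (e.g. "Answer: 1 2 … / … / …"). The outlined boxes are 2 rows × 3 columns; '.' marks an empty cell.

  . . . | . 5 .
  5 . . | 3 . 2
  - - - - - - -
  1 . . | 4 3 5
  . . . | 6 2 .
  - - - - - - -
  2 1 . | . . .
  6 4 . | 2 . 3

Step 1. [r2c2∈{6}] only 6 remains possible at r2c2, so r2c2=6.
Step 2. [r5c3∈{3,5}] in row 5, 3 fits only at r5c3, so r5c3=3.
Step 3. [r1c6∈{1,4,6}] across row 1, 6 lands solely at r1c6, so r1c6=6.
Step 4. [r2c5∈{1,4}] 4 has one home in box 2: r2c5, so r2c5=4.
Step 5. [r3c2∈{2}] nothing but 2 survives at r3c2 ⇒ r3c2=2.
Step 6. [r4c2∈{3,5}] 5 has one home in col 2: r4c2, so r4c2=5.
Step 7. [r1c3∈{1,2,4}] row 1 places 2 nowhere but r1c3, so r1c3=2.
Step 8. [r4c1∈{3,4}] row 4 places 3 nowhere but r4c1, so r4c1=3.
Step 9. [r6c3∈{5}] only 5 remains possible at r6c3, so r6c3=5.
Step 10. [r3c3∈{6}] r3c3 has the single candidate 6 ⇒ r3c3=6.
Step 11. [r1c4∈{1}] r1c4 is down to just 1. So r1c4=1.
Step 12. [r5c5∈{6}] only 6 remains possible at r5c5 ⇒ r5c5=6.
Step 13. [r4c3∈{4}] r4c3 is down to just 4. So r4c3=4.
Step 14. [r2c3∈{1}] nothing but 1 survives at r2c3, so r2c3=1.
Step 15. [r1c1∈{4}] only 4 remains possible at r1c1, so r1c1=4.
Step 16. [r5c6∈{4}] r5c6 is down to just 4, so r5c6=4.
Step 17. [r5c4∈{5}] r5c4 is down to just 5, so r5c4=5.
Step 18. [r4c6∈{1}] r4c6 has the single candidate 1 ⇒ r4c6=1.
Step 19. [r1c2∈{3}] nothing but 3 survives at r1c2. So r1c2=3.
Step 20. [r6c5∈{1}] nothing but 1 survives at r6c5, so r6c5=1.

Answer: 4 3 2 1 5 6 / 5 6 1 3 4 2 / 1 2 6 4 3 5 / 3 5 4 6 2 1 / 2 1 3 5 6 4 / 6 4 5 2 1 3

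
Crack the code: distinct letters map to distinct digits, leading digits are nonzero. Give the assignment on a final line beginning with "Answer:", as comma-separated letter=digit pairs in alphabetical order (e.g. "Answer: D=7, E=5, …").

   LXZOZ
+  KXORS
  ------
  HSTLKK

Step 1. [col 1: Z + S ≡ K (mod 10)] several values work for K in column 1 (Z + S ≡ K (mod 10), carry-in 0); try K=7. So K=7.
Step 2. [col 1: Z + S ≡ K (mod 10)] Z=5 is one option consistent with column 1 (Z + S ≡ K (mod 10), carry-in 0) — take it. So Z=5.
Step 3. [col 1: Z + S ≡ K (mod 10)] column 1 reads Z+S+carry(0)=K with Z=5, K=7; with digits 5,7 already taken and all letters distinct, the only value for S is 2. So S=2.
Step 4. [col 2: O + R ≡ K (mod 10)] no forcing yet in column 2 (carry-in 0); R=9 is free and consistent — try it. So R=9.
Step 5. [H] adding two 5-digit numbers gives at most 5+1 digits, and here it does — H is that final carry and must be 1, so H=1.
Step 6. [col 2: O + R ≡ K (mod 10)] in column 2 we have O+R≡K with carry-in 0; given R=9, K=7 and digits 1,2,5,7,9 already taken and all letters distinct, that pins O to 8. So O=8.
Step 7. [col 3: Z + O ≡ L (mod 10)] column 3: given Z=5, O=8, carry-in 1, and digits 1,2,5,7,8,9 already taken and all letters distinct, Z+O≡L (mod 10) forces L=4. So L=4.
Step 8. [col 4: X + X ≡ T (mod 10)] column 4: given nothing yet, carry-in 1, and digits 1,2,4,5,7,8,9 already taken and all letters distinct, X+X≡T (mod 10) forces T=3. So T=3.
Step 9. [col 4: X + X ≡ T (mod 10)] from column 4 (T=3, carry-in 1, digits 1,2,3,4,5,7,8,9 already taken and all letters distinct): X must equal 6, so X=6.

Answer: H=1, K=7, L=4, O=8, R=9, S=2, T=3, X=6, Z=5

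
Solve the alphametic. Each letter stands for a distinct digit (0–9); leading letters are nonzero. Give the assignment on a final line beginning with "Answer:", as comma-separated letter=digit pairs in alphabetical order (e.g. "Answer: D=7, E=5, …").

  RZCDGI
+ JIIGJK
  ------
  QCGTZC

Step 1. [col 1: I + K ≡ C (mod 10)] column 1 (I + K ≡ C (mod 10), carry-in 0) doesn't pin I yet; pick I=2 and continue, so I=2.
Step 2. [col 1: I + K ≡ C (mod 10)] C=8 is one option consistent with column 1 (I + K ≡ C (mod 10), carry-in 0) — take it, so C=8.
Step 3. [col 1: I + K ≡ C (mod 10)] column 1: given I=2, C=8, carry-in 0, and digits 2,8 already taken and all letters distinct, I+K≡C (mod 10) forces K=6 ⇒ K=6.
Step 4. [col 2: G + J ≡ Z (mod 10)] no forcing yet in column 2 (carry-in 0); G=1 is free and consistent — try it. So G=1.
Step 5. [col 2: G + J ≡ Z (mod 10)] several values work for J in column 2 (G + J ≡ Z (mod 10), carry-in 0); try J=4. So J=4.
Step 6. [col 2: G + J ≡ Z (mod 10)] column 2: given G=1, J=4, carry-in 0, and digits 1,2,4,6,8 already taken and all letters distinct, G+J≡Z (mod 10) forces Z=5 ⇒ Z=5.
Step 7. [col 3: D + G ≡ T (mod 10)] in column 3 we have D+G≡T with carry-in 0; given G=1 and digits 1,2,4,5,6,8 already taken and all letters distinct, that pins D to 9 ⇒ D=9.
Step 8. [col 3: D + G ≡ T (mod 10)] from column 3 (D=9, G=1, carry-in 0, digits 1,2,4,5,6,8,9 already taken and all letters distinct): T must equal 0. So T=0.
Step 9. [col 6: R + J ≡ Q (mod 10)] column 6 reads R+J+carry(0)=Q with J=4; with digits 0,1,2,4,5,6,8,9 already taken and all letters distinct, the only value for Q is 7 ⇒ Q=7.
Step 10. [col 6: R + J ≡ Q (mod 10)] column 6 reads R+J+carry(0)=Q with J=4, Q=7; with digits 0,1,2,4,5,6,7,8,9 already taken and all letters distinct, the only value for R is 3 ⇒ R=3.

Answer: C=8, D=9, G=1, I=2, J=4, K=6, Q=7, R=3, T=0, Z=5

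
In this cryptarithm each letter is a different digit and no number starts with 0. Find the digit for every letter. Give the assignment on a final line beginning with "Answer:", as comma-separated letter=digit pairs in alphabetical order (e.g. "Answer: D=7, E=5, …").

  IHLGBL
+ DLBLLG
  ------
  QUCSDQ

Step 1. [col 1: L + G ≡ Q (mod 10)] column 1 (L + G ≡ Q (mod 10), carry-in 0) doesn't pin Q yet; pick Q=9 and continue, so Q=9.
Step 2. [col 1: L + G ≡ Q (mod 10)] several values work for G in column 1 (L + G ≡ Q (mod 10), carry-in 0); try G=5. So G=5.
Step 3. [col 1: L + G ≡ Q (mod 10)] in column 1 we have L+G≡Q with carry-in 0; given G=5, Q=9 and digits 5,9 already taken and all letters distinct, that pins L to 4, so L=4.
Step 4. [col 2: B + L ≡ D (mod 10)] no forcing yet in column 2 (carry-in 0); D=2 is free and consistent — try it ⇒ D=2.
Step 5. [col 2: B + L ≡ D (mod 10)] column 2: given L=4, D=2, carry-in 0, and digits 2,4,5,9 already taken and all letters distinct, B+L≡D (mod 10) forces B=8. So B=8.
Step 6. [col 3: G + L ≡ S (mod 10)] column 3: given G=5, L=4, carry-in 1, and digits 2,4,5,8,9 already taken and all letters distinct, G+L≡S (mod 10) forces S=0, so S=0.
Step 7. [col 4: L + B ≡ C (mod 10)] column 4: given L=4, B=8, carry-in 1, and digits 0,2,4,5,8,9 already taken and all letters distinct, L+B≡C (mod 10) forces C=3. So C=3.
Step 8. [col 5: H + L ≡ U (mod 10)] no forcing yet in column 5 (carry-in 1); U=6 is free and consistent — try it, so U=6.
Step 9. [col 5: H + L ≡ U (mod 10)] column 5: given L=4, U=6, carry-in 1, and digits 0,2,3,4,5,6,8,9 already taken and all letters distinct, H+L≡U (mod 10) forces H=1 ⇒ H=1.
Step 10. [col 6: I + D ≡ Q (mod 10)] in column 6 we have I+D≡Q with carry-in 0; given D=2, Q=9 and digits 0,1,2,3,4,5,6,8,9 already taken and all letters distinct, that pins I to 7. So I=7.

Answer: B=8, C=3, D=2, G=5, H=1, I=7, L=4, Q=9, S=0, U=6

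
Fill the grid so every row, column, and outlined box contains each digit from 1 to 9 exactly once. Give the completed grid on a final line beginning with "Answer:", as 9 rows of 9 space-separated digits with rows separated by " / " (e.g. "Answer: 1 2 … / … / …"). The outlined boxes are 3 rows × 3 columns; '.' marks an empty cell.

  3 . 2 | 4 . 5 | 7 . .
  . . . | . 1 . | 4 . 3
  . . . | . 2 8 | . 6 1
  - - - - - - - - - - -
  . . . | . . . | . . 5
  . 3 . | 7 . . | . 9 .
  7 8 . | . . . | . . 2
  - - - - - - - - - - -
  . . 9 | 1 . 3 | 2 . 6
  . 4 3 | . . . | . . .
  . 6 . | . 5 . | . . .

Step 1. [r4c8∈{1,3,4,7,8}] 7 has one home in row 4: r4c8, so r4c8=7.
Step 2. [r1c5∈{6,9}] r1c5 is the only open cell in row 1 admitting 6. So r1c5=6.
Step 3. [r2c4∈{9}] nothing but 9 survives at r2c4. So r2c4=9.
Step 4. [r4c2∈{1,2,9}] 2 has one home in col 2: r4c2. So r4c2=2.
Step 5. [r4c1∈{1,4,6,9}] in box 4, 9 fits only at r4c1, so r4c1=9.
Step 6. [r1c8∈{8}] only 8 remains possible at r1c8. So r1c8=8.
Step 7. [r5c6∈{1,2,4,6}] across row 5, 2 lands solely at r5c6 ⇒ r5c6=2.
Step 8. [r2c6∈{7}] r2c6 has the single candidate 7 ⇒ r2c6=7.
Step 9. [r2c2∈{5}] r2c2 is down to just 5, so r2c2=5.
Step 10. [r1c9∈{9}] r1c9's peers cover all but 9, so r1c9=9.
Step 11. [r7c2∈{7}] r7c2 has the single candidate 7. So r7c2=7.
Step 12. [r8c5∈{7,8,9}] across col 5, 7 lands solely at r8c5, so r8c5=7.
Step 13. [r8c9∈{8}] r8c9 has the single candidate 8. So r8c9=8.
Step 14. [r5c9∈{4}] nothing but 4 survives at r5c9 ⇒ r5c9=4.
Step 15. [r5c5∈{8}] r5c5 is down to just 8. So r5c5=8.
Step 16. [r7c5∈{4}] only 4 remains possible at r7c5, so r7c5=4.
Step 17. [r4c5∈{3}] r4c5 is down to just 3, so r4c5=3.
Step 18. [r4c4∈{6}] r4c4 is down to just 6 ⇒ r4c4=6.
Step 19. [r7c1∈{5,8}] across row 7, 8 lands solely at r7c1 ⇒ r7c1=8.
Step 20. [r9c3∈{1}] nothing but 1 survives at r9c3. So r9c3=1.
Step 21. [r8c1∈{2,5}] across box 7, 5 lands solely at r8c1 ⇒ r8c1=5.
Step 22. [r4c3∈{4}] r4c3 has the single candidate 4 ⇒ r4c3=4.
Step 23. [r9c6∈{9}] r9c6 is down to just 9. So r9c6=9.
Step 24. [r9c7∈{3}] nothing but 3 survives at r9c7, so r9c7=3.
Step 25. [r8c8∈{1}] r8c8's peers cover all but 1 ⇒ r8c8=1.
Step 26. [r5c1∈{1,6}] across col 1, 1 lands solely at r5c1. So r5c1=1.
Step 27. [r4c6∈{1}] r4c6 is down to just 1 ⇒ r4c6=1.
Step 28. [r5c7∈{6}] r5c7's peers cover all but 6 ⇒ r5c7=6.
Step 29. [r6c3∈{5,6}] row 6 places 6 nowhere but r6c3, so r6c3=6.
Step 30. [r8c4∈{2}] only 2 remains possible at r8c4. So r8c4=2.
Step 31. [r3c3∈{7}] only 7 remains possible at r3c3 ⇒ r3c3=7.
Step 32. [r2c3∈{8}] r2c3 is down to just 8, so r2c3=8.
Step 33. [r1c2∈{1}] only 1 remains possible at r1c2 ⇒ r1c2=1.
Step 34. [r8c6∈{6}] only 6 remains possible at r8c6. So r8c6=6.
Step 35. [r6c6∈{4}] nothing but 4 survives at r6c6 ⇒ r6c6=4.
Step 36. [r3c4∈{3}] only 3 remains possible at r3c4, so r3c4=3.
Step 37. [r3c2∈{9}] r3c2 has the single candidate 9 ⇒ r3c2=9.
Step 38. [r4c7∈{8}] r4c7 has the single candidate 8. So r4c7=8.
Step 39. [r5c3∈{5}] r5c3 has the single candidate 5. So r5c3=5.
Step 40. [r9c1∈{2}] only 2 remains possible at r9c1, so r9c1=2.
Step 41. [r2c8∈{2}] r2c8 is down to just 2. So r2c8=2.
Step 42. [r3c1∈{4}] r3c1's peers cover all but 4 ⇒ r3c1=4.
Step 43. [r2c1∈{6}] r2c1's peers cover all but 6 ⇒ r2c1=6.
Step 44. [r6c7∈{1}] r6c7's peers cover all but 1, so r6c7=1.
Step 45. [r6c5∈{9}] r6c5's peers cover all but 9 ⇒ r6c5=9.
Step 46. [r6c4∈{5}] nothing but 5 survives at r6c4, so r6c4=5.
Step 47. [r8c7∈{9}] r8c7 has the single candidate 9 ⇒ r8c7=9.
Step 48. [r7c8∈{5}] only 5 remains possible at r7c8 ⇒ r7c8=5.
Step 49. [r9c4∈{8}] r9c4's peers cover all but 8. So r9c4=8.
Step 50. [r6c8∈{3}] nothing but 3 survives at r6c8. So r6c8=3.
Step 51. [r9c9∈{7}] nothing but 7 survives at r9c9. So r9c9=7.
Step 52. [r9c8∈{4}] r9c8's peers cover all but 4 ⇒ r9c8=4.
Step 53. [r3c7∈{5}] nothing but 5 survives at r3c7, so r3c7=5.

Answer: 3 1 2 4 6 5 7 8 9 / 6 5 8 9 1 7 4 2 3 / 4 9 7 3 2 8 5 6 1 / 9 2 4 6 3 1 8 7 5 / 1 3 5 7 8 2 6 9 4 / 7 8 6 5 9 4 1 3 2 / 8 7 9 1 4 3 2 5 6 / 5 4 3 2 7 6 9 1 8 / 2 6 1 8 5 9 3 4 7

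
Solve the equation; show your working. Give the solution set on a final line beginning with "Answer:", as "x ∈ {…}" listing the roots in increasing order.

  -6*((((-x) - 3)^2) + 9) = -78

Step 1. [-6*((((-x) - 3)^2) + 9) = -78] LHS = -6·(…); ÷-6 both sides, so div: (((-x) - 3)^2) + 9 = 13.
Step 2. [(((-x) - 3)^2) + 9 = 13] subtract 9: x sits inside (… + 9) ⇒ sub: ((-x) - 3)^2 = 4.
Step 3. [((-x) - 3)^2 = 4] √ both sides: 4 ≥ 0 gives two branches, so sqrt: (-x) - 3 = 2 or -2.
Step 4. [(-x) - 3 = 2 or -2] -3 is outermost — add 3 both sides, so sub: -x = 5 or 1.
Step 5. [-x = 5 or 1] LHS negated; negate both sides. So neg: x = -5 or -1.

Answer: x ∈ {-5, -1}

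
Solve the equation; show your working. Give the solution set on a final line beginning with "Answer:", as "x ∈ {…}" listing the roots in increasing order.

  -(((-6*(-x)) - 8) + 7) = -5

Step 1. [-(((-6*(-x)) - 8) + 7) = -5] flip signs both sides. So neg: ((-6*(-x)) - 8) + 7 = 5.
Step 2. [((-6*(-x)) - 8) + 7 = 5] subtract 7: x sits inside (… + 7) ⇒ sub: (-6*(-x)) - 8 = -2.
Step 3. [(-6*(-x)) - 8 = -2] 8 comes off first (add 8) ⇒ sub: -6*(-x) = 6.
Step 4. [-6*(-x) = 6] -6 out front; divide by -6 ⇒ div: -x = -1.
Step 5. [-x = -1] flip signs both sides, so neg: x = 1.

Answer: x ∈ {1}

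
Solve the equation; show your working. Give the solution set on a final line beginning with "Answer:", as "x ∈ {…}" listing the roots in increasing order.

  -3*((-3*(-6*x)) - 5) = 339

Step 1. [-3*((-3*(-6*x)) - 5) = 339] -3·(inner) — divide through by -3 ⇒ div: (-3*(-6*x)) - 5 = -113.
Step 2. [(-3*(-6*x)) - 5 = -113] the outer -5 inverts by adding 5. So sub: -3*(-6*x) = -108.
Step 3. [-3*(-6*x) = -108] divide by the outer -3, so div: -6*x = 36.
Step 4. [-6*x = 36] -6·(inner) — divide through by -6. So div: x = -6.

Answer: x ∈ {-6}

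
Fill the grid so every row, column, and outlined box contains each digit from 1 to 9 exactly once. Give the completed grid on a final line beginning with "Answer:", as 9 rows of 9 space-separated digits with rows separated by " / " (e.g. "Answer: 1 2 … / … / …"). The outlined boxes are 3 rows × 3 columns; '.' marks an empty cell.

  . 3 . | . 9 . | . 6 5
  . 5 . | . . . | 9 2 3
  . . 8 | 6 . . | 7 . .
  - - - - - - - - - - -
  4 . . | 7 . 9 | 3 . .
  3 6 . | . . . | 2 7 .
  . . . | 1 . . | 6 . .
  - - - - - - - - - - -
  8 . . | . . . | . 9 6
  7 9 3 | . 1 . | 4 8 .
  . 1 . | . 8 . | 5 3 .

Step 1. [r7c3∈{2,4,5}] r7c3 is the only open cell in box 7 admitting 5. So r7c3=5.
Step 2. [r6c1∈{2,5,9}] in col 1, 5 fits only at r6c1. So r6c1=5.
Step 3. [r6c8∈{4}] r6c8's peers cover all but 4, so r6c8=4.
Step 4. [r3c8∈{1}] only 1 remains possible at r3c8, so r3c8=1.
Step 5. [r7c4∈{2,3,4}] r7c4 is the only open cell in col 4 admitting 3 ⇒ r7c4=3.
Step 6. [r3c9∈{4}] r3c9 is down to just 4. So r3c9=4.
Step 7. [r3c2∈{2}] only 2 remains possible at r3c2, so r3c2=2.
Step 8. [r9c1∈{2,6}] col 1 places 2 nowhere but r9c1, so r9c1=2.
Step 9. [r1c1∈{1}] r1c1 has the single candidate 1, so r1c1=1.
Step 10. [r7c2∈{4}] nothing but 4 survives at r7c2. So r7c2=4.
Step 11. [r8c6∈{2,5,6}] across row 8, 6 lands solely at r8c6 ⇒ r8c6=6.
Step 12. [r2c6∈{1,4,7,8}] across row 2, 1 lands solely at r2c6. So r2c6=1.
Step 13. [r2c4∈{4,8}] r2c4 is the only open cell in row 2 admitting 8. So r2c4=8.
Step 14. [r8c4∈{2,5}] row 8 places 5 nowhere but r8c4. So r8c4=5.
Step 15. [r5c4∈{4}] r5c4 is down to just 4, so r5c4=4.
Step 16. [r2c5∈{4,7}] in col 5, 4 fits only at r2c5. So r2c5=4.
Step 17. [r1c6∈{2,7}] 7 has one home in box 2: r1c6. So r1c6=7.
Step 18. [r5c5∈{5}] r5c5's peers cover all but 5. So r5c5=5.
Step 19. [r4c2∈{8}] nothing but 8 survives at r4c2. So r4c2=8.
Step 20. [r4c9∈{1}] r4c9 has the single candidate 1. So r4c9=1.
Step 21. [r4c3∈{2}] r4c3 is down to just 2 ⇒ r4c3=2.
Step 22. [r7c6∈{2}] r7c6 is down to just 2 ⇒ r7c6=2.
Step 23. [r5c6∈{8}] r5c6 is down to just 8, so r5c6=8.
Step 24. [r5c9∈{9}] r5c9 is down to just 9, so r5c9=9.
Step 25. [r2c3∈{6,7}] in row 2, 7 fits only at r2c3 ⇒ r2c3=7.
Step 26. [r3c5∈{3}] r3c5 has the single candidate 3 ⇒ r3c5=3.
Step 27. [r6c5∈{2}] r6c5's peers cover all but 2, so r6c5=2.
Step 28. [r5c3∈{1}] r5c3 has the single candidate 1 ⇒ r5c3=1.
Step 29. [r9c6∈{4}] only 4 remains possible at r9c6, so r9c6=4.
Step 30. [r9c9∈{7}] only 7 remains possible at r9c9 ⇒ r9c9=7.
Step 31. [r2c1∈{6}] r2c1's peers cover all but 6 ⇒ r2c1=6.
Step 32. [r3c1∈{9}] r3c1's peers cover all but 9 ⇒ r3c1=9.
Step 33. [r1c3∈{4}] nothing but 4 survives at r1c3, so r1c3=4.
Step 34. [r3c6∈{5}] r3c6 is down to just 5 ⇒ r3c6=5.
Step 35. [r7c7∈{1}] only 1 remains possible at r7c7, so r7c7=1.
Step 36. [r6c6∈{3}] only 3 remains possible at r6c6. So r6c6=3.
Step 37. [r4c5∈{6}] only 6 remains possible at r4c5, so r4c5=6.
Step 38. [r8c9∈{2}] nothing but 2 survives at r8c9. So r8c9=2.
Step 39. [r1c7∈{8}] only 8 remains possible at r1c7, so r1c7=8.
Step 40. [r9c3∈{6}] r9c3 is down to just 6 ⇒ r9c3=6.
Step 41. [r4c8∈{5}] only 5 remains possible at r4c8 ⇒ r4c8=5.
Step 42. [r9c4∈{9}] r9c4's peers cover all but 9, so r9c4=9.
Step 43. [r7c5∈{7}] only 7 remains possible at r7c5, so r7c5=7.
Step 44. [r6c2∈{7}] r6c2 is down to just 7 ⇒ r6c2=7.
Step 45. [r1c4∈{2}] nothing but 2 survives at r1c4. So r1c4=2.
Step 46. [r6c3∈{9}] nothing but 9 survives at r6c3, so r6c3=9.
Step 47. [r6c9∈{8}] only 8 remains possible at r6c9 ⇒ r6c9=8.

Answer: 1 3 4 2 9 7 8 6 5 / 6 5 7 8 4 1 9 2 3 / 9 2 8 6 3 5 7 1 4 / 4 8 2 7 6 9 3 5 1 / 3 6 1 4 5 8 2 7 9 / 5 7 9 1 2 3 6 4 8 / 8 4 5 3 7 2 1 9 6 / 7 9 3 5 1 6 4 8 2 / 2 1 6 9 8 4 5 3 7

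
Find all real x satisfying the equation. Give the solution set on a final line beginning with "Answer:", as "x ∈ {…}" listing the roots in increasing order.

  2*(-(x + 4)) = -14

Step 1. [2*(-(x + 4)) = -14] 2·(inner) — divide through by 2. So div: -(x + 4) = -7.
Step 2. [-(x + 4) = -7] leading − — multiply by −1 ⇒ neg: x + 4 = 7.
Step 3. [x + 4 = 7] subtract 4: x sits inside (… + 4) ⇒ sub: x = 3.

Answer: x ∈ {3}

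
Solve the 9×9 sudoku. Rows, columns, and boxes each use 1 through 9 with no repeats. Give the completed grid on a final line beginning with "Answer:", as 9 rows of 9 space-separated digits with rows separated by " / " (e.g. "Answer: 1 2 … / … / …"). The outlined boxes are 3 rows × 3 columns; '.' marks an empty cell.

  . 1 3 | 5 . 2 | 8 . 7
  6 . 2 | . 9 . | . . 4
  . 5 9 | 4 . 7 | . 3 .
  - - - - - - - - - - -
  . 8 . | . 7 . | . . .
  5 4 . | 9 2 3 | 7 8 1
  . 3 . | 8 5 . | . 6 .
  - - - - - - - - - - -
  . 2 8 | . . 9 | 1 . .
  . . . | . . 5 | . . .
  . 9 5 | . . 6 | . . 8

Step 1. [r8c3∈{1,4,6,7}] across col 3, 4 lands solely at r8c3. So r8c3=4.
Step 2. [r3c5∈{1,6,8}] row 3 places 1 nowhere but r3c5, so r3c5=1.
Step 3. [r7c9∈{3,5,6}] across row 7, 6 lands solely at r7c9 ⇒ r7c9=6.
Step 4. [r4c9∈{2,3,5,9}] across col 9, 5 lands solely at r4c9. So r4c9=5.
Step 5. [r8c9∈{2,3,9}] col 9 places 3 nowhere but r8c9 ⇒ r8c9=3.
Step 6. [r6c9∈{2,9}] col 9 places 9 nowhere but r6c9 ⇒ r6c9=9.
Step 7. [r7c8∈{4,5,7}] row 7 places 5 nowhere but r7c8. So r7c8=5.
Step 8. [r4c7∈{2,3,4}] r4c7 is the only open cell in row 4 admitting 3. So r4c7=3.
Step 9. [r4c4∈{1,6}] col 4 places 6 nowhere but r4c4, so r4c4=6.
Step 10. [r4c3∈{1}] only 1 remains possible at r4c3 ⇒ r4c3=1.
Step 11. [r7c5∈{3,4}] row 7 places 4 nowhere but r7c5, so r7c5=4.
Step 12. [r9c5∈{3}] only 3 remains possible at r9c5, so r9c5=3.
Step 13. [r7c4∈{7}] nothing but 7 survives at r7c4 ⇒ r7c4=7.
Step 14. [r4c6∈{4}] only 4 remains possible at r4c6. So r4c6=4.
Step 15. [r4c8∈{2}] r4c8's peers cover all but 2. So r4c8=2.
Step 16. [r8c7∈{2,9}] col 7 places 9 nowhere but r8c7, so r8c7=9.
Step 17. [r8c8∈{7}] nothing but 7 survives at r8c8. So r8c8=7.
Step 18. [r9c7∈{2,4}] box 9 places 2 nowhere but r9c7 ⇒ r9c7=2.
Step 19. [r9c1∈{1,7}] r9c1 is the only open cell in row 9 admitting 7 ⇒ r9c1=7.
Step 20. [r9c4∈{1}] nothing but 1 survives at r9c4. So r9c4=1.
Step 21. [r2c4∈{3}] r2c4's peers cover all but 3. So r2c4=3.
Step 22. [r1c1∈{4}] r1c1's peers cover all but 4 ⇒ r1c1=4.
Step 23. [r3c9∈{2}] r3c9's peers cover all but 2. So r3c9=2.
Step 24. [r8c1∈{1}] r8c1 is down to just 1. So r8c1=1.
Step 25. [r8c5∈{8}] nothing but 8 survives at r8c5. So r8c5=8.
Step 26. [r7c1∈{3}] r7c1's peers cover all but 3. So r7c1=3.
Step 27. [r2c7∈{5}] r2c7 has the single candidate 5, so r2c7=5.
Step 28. [r5c3∈{6}] r5c3 is down to just 6 ⇒ r5c3=6.
Step 29. [r6c1∈{2}] r6c1 has the single candidate 2, so r6c1=2.
Step 30. [r8c2∈{6}] r8c2 is down to just 6, so r8c2=6.
Step 31. [r3c7∈{6}] r3c7 has the single candidate 6 ⇒ r3c7=6.
Step 32. [r2c6∈{8}] nothing but 8 survives at r2c6. So r2c6=8.
Step 33. [r2c8∈{1}] r2c8 has the single candidate 1. So r2c8=1.
Step 34. [r3c1∈{8}] nothing but 8 survives at r3c1 ⇒ r3c1=8.
Step 35. [r1c5∈{6}] nothing but 6 survives at r1c5. So r1c5=6.
Step 36. [r2c2∈{7}] r2c2 has the single candidate 7, so r2c2=7.
Step 37. [r6c6∈{1}] r6c6's peers cover all but 1 ⇒ r6c6=1.
Step 38. [r4c1∈{9}] r4c1 has the single candidate 9. So r4c1=9.
Step 39. [r6c3∈{7}] r6c3 has the single candidate 7. So r6c3=7.
Step 40. [r8c4∈{2}] nothing but 2 survives at r8c4 ⇒ r8c4=2.
Step 41. [r1c8∈{9}] r1c8 is down to just 9, so r1c8=9.
Step 42. [r9c8∈{4}] r9c8 has the single candidate 4, so r9c8=4.
Step 43. [r6c7∈{4}] nothing but 4 survives at r6c7, so r6c7=4.

Answer: 4 1 3 5 6 2 8 9 7 / 6 7 2 3 9 8 5 1 4 / 8 5 9 4 1 7 6 3 2 / 9 8 1 6 7 4 3 2 5 / 5 4 6 9 2 3 7 8 1 / 2 3 7 8 5 1 4 6 9 / 3 2 8 7 4 9 1 5 6 / 1 6 4 2 8 5 9 7 3 / 7 9 5 1 3 6 2 4 8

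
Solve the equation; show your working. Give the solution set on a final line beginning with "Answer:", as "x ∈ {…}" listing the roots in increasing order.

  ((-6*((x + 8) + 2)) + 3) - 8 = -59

Step 1. [((-6*((x + 8) + 2)) + 3) - 8 = -59] 8 comes off first (add 8), so sub: (-6*((x + 8) + 2)) + 3 = -51.
Step 2. [(-6*((x + 8) + 2)) + 3 = -51] subtract 3: x sits inside (… + 3). So sub: -6*((x + 8) + 2) = -54.
Step 3. [-6*((x + 8) + 2) = -54] divide by the outer -6, so div: (x + 8) + 2 = 9.
Step 4. [(x + 8) + 2 = 9] +2 is outermost — subtract 2 both sides. So sub: x + 8 = 7.
Step 5. [x + 8 = 7] subtract 8: x sits inside (… + 8), so sub: x = -1.

Answer: x ∈ {-1}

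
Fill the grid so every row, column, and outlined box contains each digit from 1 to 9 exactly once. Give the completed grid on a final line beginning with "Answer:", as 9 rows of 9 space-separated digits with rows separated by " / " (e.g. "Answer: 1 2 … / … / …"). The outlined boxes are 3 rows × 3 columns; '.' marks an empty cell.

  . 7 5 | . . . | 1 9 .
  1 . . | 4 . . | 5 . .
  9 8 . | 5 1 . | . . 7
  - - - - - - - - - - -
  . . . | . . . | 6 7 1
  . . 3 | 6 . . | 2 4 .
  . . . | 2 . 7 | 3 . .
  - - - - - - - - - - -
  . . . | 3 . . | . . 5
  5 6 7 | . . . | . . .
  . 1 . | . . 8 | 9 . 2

Step 1. [r9c3∈{4}] only 4 remains possible at r9c3, so r9c3=4.
Step 2. [r2c5∈{2,3,6,7,8,9}] in row 2, 7 fits only at r2c5 ⇒ r2c5=7.
Step 3. [r2c6∈{2,3,6,9}] 9 has one home in row 2: r2c6 ⇒ r2c6=9.
Step 4. [r1c1∈{2,3,4,6}] box 1 places 4 nowhere but r1c1. So r1c1=4.
Step 5. [r8c9∈{3,4,8}] across col 9, 4 lands solely at r8c9 ⇒ r8c9=4.
Step 6. [r8c8∈{1,3,8}] across row 8, 3 lands solely at r8c8. So r8c8=3.
Step 7. [r3c6∈{2,3,6}] r3c6 is the only open cell in row 3 admitting 3. So r3c6=3.
Step 8. [r9c8∈{6}] only 6 remains possible at r9c8, so r9c8=6.
Step 9. [r4c5∈{3,4,5,8,9}] across row 4, 3 lands solely at r4c5, so r4c5=3.
Step 10. [r6c8∈{5,8}] in col 8, 5 fits only at r6c8 ⇒ r6c8=5.
Step 11. [r1c9∈{3,6,8}] in row 1, 3 fits only at r1c9. So r1c9=3.
Step 12. [r5c6∈{1,5}] in row 5, 1 fits only at r5c6 ⇒ r5c6=1.
Step 13. [r8c6∈{2}] r8c6 is down to just 2. So r8c6=2.
Step 14. [r8c5∈{9}] r8c5 is down to just 9. So r8c5=9.
Step 15. [r4c6∈{4,5}] in col 6, 5 fits only at r4c6, so r4c6=5.
Step 16. [r5c5∈{8}] only 8 remains possible at r5c5, so r5c5=8.
Step 17. [r6c9∈{8,9}] 8 has one home in box 6: r6c9. So r6c9=8.
Step 18. [r3c3∈{2,6}] 6 has one home in row 3: r3c3 ⇒ r3c3=6.
Step 19. [r2c3∈{2}] r2c3 has the single candidate 2, so r2c3=2.
Step 20. [r4c2∈{2,4,9}] across row 4, 4 lands solely at r4c2 ⇒ r4c2=4.
Step 21. [r6c2∈{9}] r6c2's peers cover all but 9. So r6c2=9.
Step 22. [r7c6∈{4,6}] across col 6, 4 lands solely at r7c6, so r7c6=4.
Step 23. [r8c7∈{8}] r8c7's peers cover all but 8, so r8c7=8.
Step 24. [r4c1∈{2,8}] r4c1 is the only open cell in row 4 admitting 2. So r4c1=2.
Step 25. [r7c1∈{8}] r7c1 is down to just 8, so r7c1=8.
Step 26. [r1c6∈{6}] r1c6's peers cover all but 6, so r1c6=6.
Step 27. [r3c8∈{2}] only 2 remains possible at r3c8. So r3c8=2.
Step 28. [r7c5∈{6}] nothing but 6 survives at r7c5 ⇒ r7c5=6.
Step 29. [r6c3∈{1}] r6c3 is down to just 1, so r6c3=1.
Step 30. [r7c2∈{2}] only 2 remains possible at r7c2, so r7c2=2.
Step 31. [r6c1∈{6}] nothing but 6 survives at r6c1, so r6c1=6.
Step 32. [r1c4∈{8}] r1c4 has the single candidate 8. So r1c4=8.
Step 33. [r7c7∈{7}] r7c7 is down to just 7, so r7c7=7.
Step 34. [r6c5∈{4}] nothing but 4 survives at r6c5 ⇒ r6c5=4.
Step 35. [r7c8∈{1}] r7c8 is down to just 1 ⇒ r7c8=1.
Step 36. [r9c1∈{3}] nothing but 3 survives at r9c1 ⇒ r9c1=3.
Step 37. [r2c8∈{8}] nothing but 8 survives at r2c8. So r2c8=8.
Step 38. [r3c7∈{4}] r3c7 is down to just 4, so r3c7=4.
Step 39. [r5c2∈{5}] r5c2 is down to just 5, so r5c2=5.
Step 40. [r4c4∈{9}] r4c4 has the single candidate 9 ⇒ r4c4=9.
Step 41. [r7c3∈{9}] r7c3's peers cover all but 9 ⇒ r7c3=9.
Step 42. [r2c2∈{3}] only 3 remains possible at r2c2, so r2c2=3.
Step 43. [r1c5∈{2}] r1c5's peers cover all but 2. So r1c5=2.
Step 44. [r2c9∈{6}] r2c9 has the single candidate 6, so r2c9=6.
Step 45. [r9c4∈{7}] r9c4's peers cover all but 7. So r9c4=7.
Step 46. [r9c5∈{5}] r9c5 is down to just 5, so r9c5=5.
Step 47. [r8c4∈{1}] only 1 remains possible at r8c4. So r8c4=1.
Step 48. [r5c1∈{7}] r5c1's peers cover all but 7 ⇒ r5c1=7.
Step 49. [r4c3∈{8}] r4c3 has the single candidate 8 ⇒ r4c3=8.
Step 50. [r5c9∈{9}] r5c9 is down to just 9 ⇒ r5c9=9.

Answer: 4 7 5 8 2 6 1 9 3 / 1 3 2 4 7 9 5 8 6 / 9 8 6 5 1 3 4 2 7 / 2 4 8 9 3 5 6 7 1 / 7 5 3 6 8 1 2 4 9 / 6 9 1 2 4 7 3 5 8 / 8 2 9 3 6 4 7 1 5 / 5 6 7 1 9 2 8 3 4 / 3 1 4 7 5 8 9 6 2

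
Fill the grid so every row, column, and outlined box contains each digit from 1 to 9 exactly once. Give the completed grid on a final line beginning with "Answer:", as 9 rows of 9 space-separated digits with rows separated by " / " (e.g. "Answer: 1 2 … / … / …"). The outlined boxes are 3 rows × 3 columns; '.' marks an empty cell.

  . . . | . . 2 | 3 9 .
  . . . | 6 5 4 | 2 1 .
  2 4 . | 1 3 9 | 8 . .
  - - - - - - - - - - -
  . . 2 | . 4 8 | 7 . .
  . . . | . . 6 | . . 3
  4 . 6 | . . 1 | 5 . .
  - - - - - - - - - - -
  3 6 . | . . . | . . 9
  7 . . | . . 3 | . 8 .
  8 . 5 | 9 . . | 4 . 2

Step 1. [r3c3∈{7}] r3c3 has the single candidate 7, so r3c3=7.
Step 2. [r9c2∈{1}] nothing but 1 survives at r9c2 ⇒ r9c2=1.
Step 3. [r5c7∈{1,9}] col 7 places 9 nowhere but r5c7 ⇒ r5c7=9.
Step 4. [r9c6∈{7}] only 7 remains possible at r9c6. So r9c6=7.
Step 5. [r8c7∈{1,6}] r8c7 is the only open cell in col 7 admitting 6 ⇒ r8c7=6.
Step 6. [r4c9∈{1,6}] box 6 places 1 nowhere but r4c9. So r4c9=1.
Step 7. [r8c9∈{5}] nothing but 5 survives at r8c9 ⇒ r8c9=5.
Step 8. [r2c1∈{9}] r2c1's peers cover all but 9. So r2c1=9.
Step 9. [r4c1∈{5}] only 5 remains possible at r4c1. So r4c1=5.
Step 10. [r8c2∈{2,9}] across col 2, 2 lands solely at r8c2. So r8c2=2.
Step 11. [r6c5∈{2,7,9}] across col 5, 9 lands solely at r6c5 ⇒ r6c5=9.
Step 12. [r5c4∈{2,5,7}] row 5 places 5 nowhere but r5c4 ⇒ r5c4=5.
Step 13. [r1c1∈{1,6}] 6 has one home in col 1: r1c1. So r1c1=6.
Step 14. [r7c3∈{4}] r7c3 is down to just 4, so r7c3=4.
Step 15. [r6c8∈{2}] nothing but 2 survives at r6c8 ⇒ r6c8=2.
Step 16. [r7c4∈{2,8}] r7c4 is the only open cell in col 4 admitting 2. So r7c4=2.
Step 17. [r1c4∈{7,8}] across col 4, 8 lands solely at r1c4 ⇒ r1c4=8.
Step 18. [r6c4∈{3,7}] across col 4, 7 lands solely at r6c4. So r6c4=7.
Step 19. [r6c2∈{3,8}] across row 6, 3 lands solely at r6c2, so r6c2=3.
Step 20. [r2c2∈{8}] r2c2 has the single candidate 8. So r2c2=8.
Step 21. [r1c9∈{4,7}] r1c9 is the only open cell in row 1 admitting 4. So r1c9=4.
Step 22. [r3c8∈{5,6}] in row 3, 5 fits only at r3c8 ⇒ r3c8=5.
Step 23. [r5c3∈{1,8}] 8 has one home in row 5: r5c3. So r5c3=8.
Step 24. [r8c5∈{1}] r8c5 has the single candidate 1, so r8c5=1.
Step 25. [r9c8∈{3}] r9c8's peers cover all but 3 ⇒ r9c8=3.
Step 26. [r9c5∈{6}] r9c5 is down to just 6 ⇒ r9c5=6.
Step 27. [r7c7∈{1}] only 1 remains possible at r7c7, so r7c7=1.
Step 28. [r1c2∈{5}] r1c2 is down to just 5 ⇒ r1c2=5.
Step 29. [r1c5∈{7}] r1c5's peers cover all but 7, so r1c5=7.
Step 30. [r5c1∈{1}] r5c1 has the single candidate 1 ⇒ r5c1=1.
Step 31. [r7c5∈{8}] r7c5 has the single candidate 8. So r7c5=8.
Step 32. [r4c4∈{3}] r4c4's peers cover all but 3, so r4c4=3.
Step 33. [r5c8∈{4}] nothing but 4 survives at r5c8 ⇒ r5c8=4.
Step 34. [r8c4∈{4}] only 4 remains possible at r8c4 ⇒ r8c4=4.
Step 35. [r2c9∈{7}] r2c9 is down to just 7. So r2c9=7.
Step 36. [r1c3∈{1}] nothing but 1 survives at r1c3 ⇒ r1c3=1.
Step 37. [r6c9∈{8}] nothing but 8 survives at r6c9 ⇒ r6c9=8.
Step 38. [r5c2∈{7}] r5c2 has the single candidate 7. So r5c2=7.
Step 39. [r4c8∈{6}] r4c8's peers cover all but 6. So r4c8=6.
Step 40. [r2c3∈{3}] r2c3 is down to just 3 ⇒ r2c3=3.
Step 41. [r7c8∈{7}] r7c8 is down to just 7. So r7c8=7.
Step 42. [r7c6∈{5}] only 5 remains possible at r7c6. So r7c6=5.
Step 43. [r3c9∈{6}] r3c9's peers cover all but 6. So r3c9=6.
Step 44. [r4c2∈{9}] nothing but 9 survives at r4c2, so r4c2=9.
Step 45. [r8c3∈{9}] nothing but 9 survives at r8c3. So r8c3=9.
Step 46. [r5c5∈{2}] nothing but 2 survives at r5c5, so r5c5=2.

Answer: 6 5 1 8 7 2 3 9 4 / 9 8 3 6 5 4 2 1 7 / 2 4 7 1 3 9 8 5 6 / 5 9 2 3 4 8 7 6 1 / 1 7 8 5 2 6 9 4 3 / 4 3 6 7 9 1 5 2 8 / 3 6 4 2 8 5 1 7 9 / 7 2 9 4 1 3 6 8 5 / 8 1 5 9 6 7 4 3 2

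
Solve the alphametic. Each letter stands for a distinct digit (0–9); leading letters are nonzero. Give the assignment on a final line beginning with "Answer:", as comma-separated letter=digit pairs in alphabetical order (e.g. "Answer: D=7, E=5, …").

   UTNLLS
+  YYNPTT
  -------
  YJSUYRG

Step 1. [col 1: S + T ≡ G (mod 10)] several values work for T in column 1 (S + T ≡ G (mod 10), carry-in 0); try T=6, so T=6.
Step 2. [col 1: S + T ≡ G (mod 10)] G=3 is one option consistent with column 1 (S + T ≡ G (mod 10), carry-in 0) — take it, so G=3.
Step 3. [col 1: S + T ≡ G (mod 10)] column 1: given T=6, G=3, carry-in 0, and digits 3,6 already taken and all letters distinct, S+T≡G (mod 10) forces S=7, so S=7.
Step 4. [col 2: L + T ≡ R (mod 10)] several values work for R in column 2 (L + T ≡ R (mod 10), carry-in 1); try R=5, so R=5.
Step 5. [Y] the sum has 7 digits but both addends have 6; that extra leading digit Y is the final carry, namely 1 ⇒ Y=1.
Step 6. [col 2: L + T ≡ R (mod 10)] column 2: given T=6, R=5, carry-in 1, and digits 1,3,5,6,7 already taken and all letters distinct, L+T≡R (mod 10) forces L=8, so L=8.
Step 7. [col 3: L + P ≡ Y (mod 10)] column 3 reads L+P+carry(1)=Y with L=8, Y=1; with digits 1,3,5,6,7,8 already taken and all letters distinct, the only value for P is 2 ⇒ P=2.
Step 8. [col 4: N + N ≡ U (mod 10)] in column 4 we have N+N≡U with carry-in 1; given nothing yet and digits 1,2,3,5,6,7,8 already taken and all letters distinct, that pins U to 9, so U=9.
Step 9. [col 4: N + N ≡ U (mod 10)] from column 4 (U=9, carry-in 1, digits 1,2,3,5,6,7,8,9 already taken and all letters distinct): N must equal 4 ⇒ N=4.
Step 10. [col 6: U + Y ≡ J (mod 10)] column 6 reads U+Y+carry(0)=J with U=9, Y=1; with digits 1,2,3,4,5,6,7,8,9 already taken and all letters distinct, the only value for J is 0, so J=0.

Answer: G=3, J=0, L=8, N=4, P=2, R=5, S=7, T=6, U=9, Y=1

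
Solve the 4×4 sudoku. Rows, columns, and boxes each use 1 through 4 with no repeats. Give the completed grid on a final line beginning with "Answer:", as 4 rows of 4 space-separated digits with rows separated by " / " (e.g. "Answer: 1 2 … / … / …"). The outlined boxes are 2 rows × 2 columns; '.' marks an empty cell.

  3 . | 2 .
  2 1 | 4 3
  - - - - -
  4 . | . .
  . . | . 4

Step 1. [r3c4∈{1,2}] in col 4, 2 fits only at r3c4, so r3c4=2.
Step 2. [r3c2∈{3}] only 3 remains possible at r3c2. So r3c2=3.
Step 3. [r4c1∈{1}] r4c1 is down to just 1 ⇒ r4c1=1.
Step 4. [r1c2∈{4}] r1c2 has the single candidate 4, so r1c2=4.
Step 5. [r1c4∈{1}] nothing but 1 survives at r1c4, so r1c4=1.
Step 6. [r4c3∈{3}] r4c3's peers cover all but 3 ⇒ r4c3=3.
Step 7. [r4c2∈{2}] nothing but 2 survives at r4c2. So r4c2=2.
Step 8. [r3c3∈{1}] r3c3 has the single candidate 1, so r3c3=1.

Answer: 3 4 2 1 / 2 1 4 3 / 4 3 1 2 / 1 2 3 4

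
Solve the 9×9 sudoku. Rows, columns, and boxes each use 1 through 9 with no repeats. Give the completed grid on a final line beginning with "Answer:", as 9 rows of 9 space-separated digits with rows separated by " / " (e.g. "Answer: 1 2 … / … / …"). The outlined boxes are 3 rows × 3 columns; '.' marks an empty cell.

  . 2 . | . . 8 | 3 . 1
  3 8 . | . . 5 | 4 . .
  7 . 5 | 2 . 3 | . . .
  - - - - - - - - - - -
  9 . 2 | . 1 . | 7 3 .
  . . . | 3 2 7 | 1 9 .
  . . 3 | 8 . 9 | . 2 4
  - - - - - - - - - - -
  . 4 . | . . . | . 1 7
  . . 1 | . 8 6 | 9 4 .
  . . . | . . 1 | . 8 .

Step 1. [r3c8∈{6}] r3c8's peers cover all but 6 ⇒ r3c8=6.
Step 2. [r9c3∈{6,7,9}] in col 3, 7 fits only at r9c3, so r9c3=7.
Step 3. [r3c5∈{4,9}] 4 has one home in row 3: r3c5 ⇒ r3c5=4.
Step 4. [r4c9∈{5,6,8}] row 4 places 8 nowhere but r4c9 ⇒ r4c9=8.
Step 5. [r8c4∈{5,7}] 7 has one home in row 8: r8c4. So r8c4=7.
Step 6. [r7c5∈{3,5,9}] 3 has one home in row 7: r7c5 ⇒ r7c5=3.
Step 7. [r2c9∈{2,9}] in row 2, 2 fits only at r2c9, so r2c9=2.
Step 8. [r8c1∈{2,5}] across row 8, 2 lands solely at r8c1, so r8c1=2.
Step 9. [r9c7∈{2,5,6}] r9c7 is the only open cell in row 9 admitting 2, so r9c7=2.
Step 10. [r6c2∈{1,5,6,7}] in row 6, 7 fits only at r6c2. So r6c2=7.
Step 11. [r9c4∈{4,5,9}] in row 9, 4 fits only at r9c4 ⇒ r9c4=4.
Step 12. [r2c4∈{1,6,9}] in row 2, 1 fits only at r2c4 ⇒ r2c4=1.
Step 13. [r6c1∈{1,5,6}] 1 has one home in row 6: r6c1 ⇒ r6c1=1.
Step 14. [r2c8∈{7}] only 7 remains possible at r2c8, so r2c8=7.
Step 15. [r1c5∈{6,7,9}] r1c5 is the only open cell in row 1 admitting 7, so r1c5=7.
Step 16. [r8c2∈{3,5}] col 2 has a naked pair {5,6} at r4c2 and r5c2, so r8c2≠5.
Step 17. [r8c9∈{3,5}] across row 8, 5 lands solely at r8c9. So r8c9=5.
Step 18. [r5c9∈{6}] nothing but 6 survives at r5c9, so r5c9=6.
Step 19. [r5c2∈{5}] r5c2 is down to just 5 ⇒ r5c2=5.
Step 20. [r4c4∈{5,6}] 5 has one home in row 4: r4c4 ⇒ r4c4=5.
Step 21. [r1c4∈{6,9}] r1c4 is the only open cell in col 4 admitting 6, so r1c4=6.
Step 22. [r1c3∈{4,9}] row 1 places 9 nowhere but r1c3. So r1c3=9.
Step 23. [r7c1∈{5,6,8}] r7c1 is the only open cell in row 7 admitting 5, so r7c1=5.
Step 24. [r9c2∈{3,6,9}] col 2 places 9 nowhere but r9c2. So r9c2=9.
Step 25. [r5c3∈{4,8}] in col 3, 4 fits only at r5c3 ⇒ r5c3=4.
Step 26. [r7c3∈{6,8}] 8 has one home in row 7: r7c3. So r7c3=8.
Step 27. [r1c8∈{5}] r1c8 has the single candidate 5 ⇒ r1c8=5.
Step 28. [r7c4∈{9}] r7c4 has the single candidate 9. So r7c4=9.
Step 29. [r3c7∈{8}] r3c7 has the single candidate 8. So r3c7=8.
Step 30. [r6c7∈{5}] nothing but 5 survives at r6c7, so r6c7=5.
Step 31. [r5c1∈{8}] only 8 remains possible at r5c1 ⇒ r5c1=8.
Step 32. [r4c6∈{4}] nothing but 4 survives at r4c6, so r4c6=4.
Step 33. [r3c9∈{9}] nothing but 9 survives at r3c9. So r3c9=9.
Step 34. [r9c9∈{3}] r9c9 is down to just 3. So r9c9=3.
Step 35. [r2c3∈{6}] only 6 remains possible at r2c3. So r2c3=6.
Step 36. [r3c2∈{1}] r3c2 is down to just 1, so r3c2=1.
Step 37. [r7c6∈{2}] r7c6's peers cover all but 2, so r7c6=2.
Step 38. [r9c5∈{5}] r9c5 has the single candidate 5. So r9c5=5.
Step 39. [r8c2∈{3}] r8c2 has the single candidate 3 ⇒ r8c2=3.
Step 40. [r6c5∈{6}] nothing but 6 survives at r6c5. So r6c5=6.
Step 41. [r7c7∈{6}] nothing but 6 survives at r7c7, so r7c7=6.
Step 42. [r9c1∈{6}] nothing but 6 survives at r9c1 ⇒ r9c1=6.
Step 43. [r1c1∈{4}] r1c1's peers cover all but 4, so r1c1=4.
Step 44. [r2c5∈{9}] only 9 remains possible at r2c5. So r2c5=9.
Step 45. [r4c2∈{6}] only 6 remains possible at r4c2 ⇒ r4c2=6.

Answer: 4 2 9 6 7 8 3 5 1 / 3 8 6 1 9 5 4 7 2 / 7 1 5 2 4 3 8 6 9 / 9 6 2 5 1 4 7 3 8 / 8 5 4 3 2 7 1 9 6 / 1 7 3 8 6 9 5 2 4 / 5 4 8 9 3 2 6 1 7 / 2 3 1 7 8 6 9 4 5 / 6 9 7 4 5 1 2 8 3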